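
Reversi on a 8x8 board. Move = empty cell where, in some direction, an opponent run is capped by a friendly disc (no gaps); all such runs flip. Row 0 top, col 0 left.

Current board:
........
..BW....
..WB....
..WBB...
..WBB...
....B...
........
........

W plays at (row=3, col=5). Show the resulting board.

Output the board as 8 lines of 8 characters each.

Answer: ........
..BW....
..WB....
..WWWW..
..WBB...
....B...
........
........

Derivation:
Place W at (3,5); scan 8 dirs for brackets.
Dir NW: first cell '.' (not opp) -> no flip
Dir N: first cell '.' (not opp) -> no flip
Dir NE: first cell '.' (not opp) -> no flip
Dir W: opp run (3,4) (3,3) capped by W -> flip
Dir E: first cell '.' (not opp) -> no flip
Dir SW: opp run (4,4), next='.' -> no flip
Dir S: first cell '.' (not opp) -> no flip
Dir SE: first cell '.' (not opp) -> no flip
All flips: (3,3) (3,4)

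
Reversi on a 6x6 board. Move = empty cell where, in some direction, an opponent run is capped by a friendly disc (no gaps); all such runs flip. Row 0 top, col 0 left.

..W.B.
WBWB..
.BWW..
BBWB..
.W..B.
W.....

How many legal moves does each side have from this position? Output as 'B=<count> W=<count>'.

-- B to move --
(0,0): no bracket -> illegal
(0,1): no bracket -> illegal
(0,3): flips 1 -> legal
(1,4): no bracket -> illegal
(2,0): no bracket -> illegal
(2,4): flips 2 -> legal
(3,4): no bracket -> illegal
(4,0): no bracket -> illegal
(4,2): no bracket -> illegal
(4,3): flips 1 -> legal
(5,1): flips 1 -> legal
(5,2): flips 1 -> legal
B mobility = 5
-- W to move --
(0,0): flips 1 -> legal
(0,1): flips 3 -> legal
(0,3): flips 1 -> legal
(0,5): no bracket -> illegal
(1,4): flips 1 -> legal
(1,5): no bracket -> illegal
(2,0): flips 2 -> legal
(2,4): flips 1 -> legal
(3,4): flips 1 -> legal
(3,5): no bracket -> illegal
(4,0): flips 1 -> legal
(4,2): no bracket -> illegal
(4,3): flips 1 -> legal
(4,5): no bracket -> illegal
(5,3): no bracket -> illegal
(5,4): no bracket -> illegal
(5,5): flips 2 -> legal
W mobility = 10

Answer: B=5 W=10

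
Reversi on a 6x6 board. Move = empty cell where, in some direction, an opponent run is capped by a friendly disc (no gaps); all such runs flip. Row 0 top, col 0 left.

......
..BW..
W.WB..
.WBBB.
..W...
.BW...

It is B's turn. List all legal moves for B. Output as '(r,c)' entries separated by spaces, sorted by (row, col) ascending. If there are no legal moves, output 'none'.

Answer: (0,3) (1,1) (1,4) (2,1) (3,0) (5,3)

Derivation:
(0,2): no bracket -> illegal
(0,3): flips 1 -> legal
(0,4): no bracket -> illegal
(1,0): no bracket -> illegal
(1,1): flips 1 -> legal
(1,4): flips 1 -> legal
(2,1): flips 1 -> legal
(2,4): no bracket -> illegal
(3,0): flips 1 -> legal
(4,0): no bracket -> illegal
(4,1): no bracket -> illegal
(4,3): no bracket -> illegal
(5,3): flips 1 -> legal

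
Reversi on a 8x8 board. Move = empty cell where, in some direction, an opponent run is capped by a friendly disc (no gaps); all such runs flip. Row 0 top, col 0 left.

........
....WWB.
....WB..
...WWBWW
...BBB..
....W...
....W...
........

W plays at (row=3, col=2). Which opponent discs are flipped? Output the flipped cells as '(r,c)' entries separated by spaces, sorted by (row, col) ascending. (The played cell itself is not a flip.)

Answer: (4,3)

Derivation:
Dir NW: first cell '.' (not opp) -> no flip
Dir N: first cell '.' (not opp) -> no flip
Dir NE: first cell '.' (not opp) -> no flip
Dir W: first cell '.' (not opp) -> no flip
Dir E: first cell 'W' (not opp) -> no flip
Dir SW: first cell '.' (not opp) -> no flip
Dir S: first cell '.' (not opp) -> no flip
Dir SE: opp run (4,3) capped by W -> flip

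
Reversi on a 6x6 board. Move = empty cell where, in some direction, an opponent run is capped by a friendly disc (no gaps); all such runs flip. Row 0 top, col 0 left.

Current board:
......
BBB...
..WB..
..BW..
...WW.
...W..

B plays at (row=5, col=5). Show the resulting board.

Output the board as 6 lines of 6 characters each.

Place B at (5,5); scan 8 dirs for brackets.
Dir NW: opp run (4,4) (3,3) (2,2) capped by B -> flip
Dir N: first cell '.' (not opp) -> no flip
Dir NE: edge -> no flip
Dir W: first cell '.' (not opp) -> no flip
Dir E: edge -> no flip
Dir SW: edge -> no flip
Dir S: edge -> no flip
Dir SE: edge -> no flip
All flips: (2,2) (3,3) (4,4)

Answer: ......
BBB...
..BB..
..BB..
...WB.
...W.B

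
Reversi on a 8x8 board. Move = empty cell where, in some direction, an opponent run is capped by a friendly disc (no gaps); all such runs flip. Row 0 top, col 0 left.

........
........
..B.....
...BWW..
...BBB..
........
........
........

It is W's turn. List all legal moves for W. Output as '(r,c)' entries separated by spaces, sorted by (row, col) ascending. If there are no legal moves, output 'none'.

Answer: (3,2) (5,2) (5,3) (5,4) (5,5) (5,6)

Derivation:
(1,1): no bracket -> illegal
(1,2): no bracket -> illegal
(1,3): no bracket -> illegal
(2,1): no bracket -> illegal
(2,3): no bracket -> illegal
(2,4): no bracket -> illegal
(3,1): no bracket -> illegal
(3,2): flips 1 -> legal
(3,6): no bracket -> illegal
(4,2): no bracket -> illegal
(4,6): no bracket -> illegal
(5,2): flips 1 -> legal
(5,3): flips 1 -> legal
(5,4): flips 1 -> legal
(5,5): flips 1 -> legal
(5,6): flips 1 -> legal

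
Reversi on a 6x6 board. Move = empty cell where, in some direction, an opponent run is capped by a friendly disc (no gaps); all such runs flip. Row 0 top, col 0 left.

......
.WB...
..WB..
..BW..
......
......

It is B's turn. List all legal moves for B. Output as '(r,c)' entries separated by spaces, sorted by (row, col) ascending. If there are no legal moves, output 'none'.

(0,0): no bracket -> illegal
(0,1): no bracket -> illegal
(0,2): no bracket -> illegal
(1,0): flips 1 -> legal
(1,3): no bracket -> illegal
(2,0): no bracket -> illegal
(2,1): flips 1 -> legal
(2,4): no bracket -> illegal
(3,1): no bracket -> illegal
(3,4): flips 1 -> legal
(4,2): no bracket -> illegal
(4,3): flips 1 -> legal
(4,4): no bracket -> illegal

Answer: (1,0) (2,1) (3,4) (4,3)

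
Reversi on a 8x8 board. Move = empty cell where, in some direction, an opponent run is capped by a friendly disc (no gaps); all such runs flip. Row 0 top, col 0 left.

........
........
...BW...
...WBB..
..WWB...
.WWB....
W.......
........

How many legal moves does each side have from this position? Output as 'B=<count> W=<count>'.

-- B to move --
(1,3): flips 1 -> legal
(1,4): flips 1 -> legal
(1,5): no bracket -> illegal
(2,2): flips 1 -> legal
(2,5): flips 1 -> legal
(3,1): flips 1 -> legal
(3,2): flips 1 -> legal
(4,0): no bracket -> illegal
(4,1): flips 2 -> legal
(5,0): flips 2 -> legal
(5,4): no bracket -> illegal
(6,1): flips 2 -> legal
(6,2): no bracket -> illegal
(6,3): no bracket -> illegal
(7,0): no bracket -> illegal
(7,1): no bracket -> illegal
B mobility = 9
-- W to move --
(1,2): no bracket -> illegal
(1,3): flips 1 -> legal
(1,4): no bracket -> illegal
(2,2): flips 1 -> legal
(2,5): flips 1 -> legal
(2,6): no bracket -> illegal
(3,2): no bracket -> illegal
(3,6): flips 2 -> legal
(4,5): flips 1 -> legal
(4,6): flips 1 -> legal
(5,4): flips 3 -> legal
(5,5): flips 1 -> legal
(6,2): no bracket -> illegal
(6,3): flips 1 -> legal
(6,4): flips 1 -> legal
W mobility = 10

Answer: B=9 W=10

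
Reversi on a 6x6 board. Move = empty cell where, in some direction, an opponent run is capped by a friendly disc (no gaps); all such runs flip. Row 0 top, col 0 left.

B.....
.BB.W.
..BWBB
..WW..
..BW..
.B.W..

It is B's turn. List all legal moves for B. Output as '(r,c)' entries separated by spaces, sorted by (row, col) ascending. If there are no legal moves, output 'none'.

(0,3): flips 1 -> legal
(0,4): flips 1 -> legal
(0,5): no bracket -> illegal
(1,3): no bracket -> illegal
(1,5): no bracket -> illegal
(2,1): no bracket -> illegal
(3,1): no bracket -> illegal
(3,4): flips 1 -> legal
(4,1): no bracket -> illegal
(4,4): flips 2 -> legal
(5,2): no bracket -> illegal
(5,4): no bracket -> illegal

Answer: (0,3) (0,4) (3,4) (4,4)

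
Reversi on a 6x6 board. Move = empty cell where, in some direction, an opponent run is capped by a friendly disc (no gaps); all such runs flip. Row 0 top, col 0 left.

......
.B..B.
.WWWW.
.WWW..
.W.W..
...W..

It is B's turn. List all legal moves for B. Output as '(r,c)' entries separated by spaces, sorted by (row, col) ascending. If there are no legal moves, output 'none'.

(1,0): no bracket -> illegal
(1,2): no bracket -> illegal
(1,3): no bracket -> illegal
(1,5): no bracket -> illegal
(2,0): no bracket -> illegal
(2,5): no bracket -> illegal
(3,0): no bracket -> illegal
(3,4): flips 1 -> legal
(3,5): no bracket -> illegal
(4,0): no bracket -> illegal
(4,2): no bracket -> illegal
(4,4): flips 2 -> legal
(5,0): flips 3 -> legal
(5,1): flips 3 -> legal
(5,2): no bracket -> illegal
(5,4): no bracket -> illegal

Answer: (3,4) (4,4) (5,0) (5,1)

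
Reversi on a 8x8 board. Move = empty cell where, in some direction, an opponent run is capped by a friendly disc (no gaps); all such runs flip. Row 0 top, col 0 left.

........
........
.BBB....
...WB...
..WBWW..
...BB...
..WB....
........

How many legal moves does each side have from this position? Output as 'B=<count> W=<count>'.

Answer: B=10 W=8

Derivation:
-- B to move --
(2,4): no bracket -> illegal
(3,1): flips 1 -> legal
(3,2): flips 1 -> legal
(3,5): flips 1 -> legal
(3,6): flips 1 -> legal
(4,1): flips 1 -> legal
(4,6): flips 2 -> legal
(5,1): no bracket -> illegal
(5,2): no bracket -> illegal
(5,5): flips 2 -> legal
(5,6): flips 1 -> legal
(6,1): flips 1 -> legal
(7,1): flips 1 -> legal
(7,2): no bracket -> illegal
(7,3): no bracket -> illegal
B mobility = 10
-- W to move --
(1,0): no bracket -> illegal
(1,1): flips 1 -> legal
(1,2): flips 2 -> legal
(1,3): flips 1 -> legal
(1,4): no bracket -> illegal
(2,0): no bracket -> illegal
(2,4): flips 1 -> legal
(2,5): no bracket -> illegal
(3,0): no bracket -> illegal
(3,1): no bracket -> illegal
(3,2): no bracket -> illegal
(3,5): flips 1 -> legal
(5,2): no bracket -> illegal
(5,5): no bracket -> illegal
(6,4): flips 3 -> legal
(6,5): no bracket -> illegal
(7,2): flips 2 -> legal
(7,3): flips 3 -> legal
(7,4): no bracket -> illegal
W mobility = 8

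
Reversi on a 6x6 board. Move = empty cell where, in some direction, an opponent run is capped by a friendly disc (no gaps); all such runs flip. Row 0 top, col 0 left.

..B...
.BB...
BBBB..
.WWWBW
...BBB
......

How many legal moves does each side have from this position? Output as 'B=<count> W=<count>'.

Answer: B=5 W=8

Derivation:
-- B to move --
(2,4): no bracket -> illegal
(2,5): flips 1 -> legal
(3,0): flips 3 -> legal
(4,0): flips 1 -> legal
(4,1): flips 2 -> legal
(4,2): flips 2 -> legal
B mobility = 5
-- W to move --
(0,0): flips 2 -> legal
(0,1): flips 2 -> legal
(0,3): no bracket -> illegal
(1,0): flips 1 -> legal
(1,3): flips 2 -> legal
(1,4): flips 1 -> legal
(2,4): no bracket -> illegal
(2,5): no bracket -> illegal
(3,0): no bracket -> illegal
(4,2): no bracket -> illegal
(5,2): no bracket -> illegal
(5,3): flips 2 -> legal
(5,4): flips 1 -> legal
(5,5): flips 2 -> legal
W mobility = 8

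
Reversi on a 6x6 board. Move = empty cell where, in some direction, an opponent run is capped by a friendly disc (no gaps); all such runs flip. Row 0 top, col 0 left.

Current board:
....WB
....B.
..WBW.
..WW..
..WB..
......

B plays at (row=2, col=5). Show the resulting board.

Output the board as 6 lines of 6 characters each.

Place B at (2,5); scan 8 dirs for brackets.
Dir NW: first cell 'B' (not opp) -> no flip
Dir N: first cell '.' (not opp) -> no flip
Dir NE: edge -> no flip
Dir W: opp run (2,4) capped by B -> flip
Dir E: edge -> no flip
Dir SW: first cell '.' (not opp) -> no flip
Dir S: first cell '.' (not opp) -> no flip
Dir SE: edge -> no flip
All flips: (2,4)

Answer: ....WB
....B.
..WBBB
..WW..
..WB..
......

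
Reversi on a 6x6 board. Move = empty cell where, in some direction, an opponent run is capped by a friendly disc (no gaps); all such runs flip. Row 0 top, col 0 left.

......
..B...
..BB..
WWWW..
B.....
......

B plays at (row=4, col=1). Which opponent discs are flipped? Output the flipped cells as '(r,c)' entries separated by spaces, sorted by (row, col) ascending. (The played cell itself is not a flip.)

Answer: (3,2)

Derivation:
Dir NW: opp run (3,0), next=edge -> no flip
Dir N: opp run (3,1), next='.' -> no flip
Dir NE: opp run (3,2) capped by B -> flip
Dir W: first cell 'B' (not opp) -> no flip
Dir E: first cell '.' (not opp) -> no flip
Dir SW: first cell '.' (not opp) -> no flip
Dir S: first cell '.' (not opp) -> no flip
Dir SE: first cell '.' (not opp) -> no flip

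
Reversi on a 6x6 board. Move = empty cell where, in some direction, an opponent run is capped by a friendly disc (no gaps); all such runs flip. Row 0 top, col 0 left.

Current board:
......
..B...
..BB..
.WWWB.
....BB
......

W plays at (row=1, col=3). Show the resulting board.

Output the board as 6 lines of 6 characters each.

Answer: ......
..BW..
..WW..
.WWWB.
....BB
......

Derivation:
Place W at (1,3); scan 8 dirs for brackets.
Dir NW: first cell '.' (not opp) -> no flip
Dir N: first cell '.' (not opp) -> no flip
Dir NE: first cell '.' (not opp) -> no flip
Dir W: opp run (1,2), next='.' -> no flip
Dir E: first cell '.' (not opp) -> no flip
Dir SW: opp run (2,2) capped by W -> flip
Dir S: opp run (2,3) capped by W -> flip
Dir SE: first cell '.' (not opp) -> no flip
All flips: (2,2) (2,3)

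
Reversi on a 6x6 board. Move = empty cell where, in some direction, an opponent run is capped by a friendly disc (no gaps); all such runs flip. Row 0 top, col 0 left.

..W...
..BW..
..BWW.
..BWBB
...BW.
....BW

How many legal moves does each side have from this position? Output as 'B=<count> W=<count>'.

-- B to move --
(0,1): no bracket -> illegal
(0,3): flips 3 -> legal
(0,4): flips 1 -> legal
(1,1): no bracket -> illegal
(1,4): flips 3 -> legal
(1,5): no bracket -> illegal
(2,5): flips 2 -> legal
(4,2): no bracket -> illegal
(4,5): flips 1 -> legal
(5,3): flips 1 -> legal
B mobility = 6
-- W to move --
(0,1): flips 1 -> legal
(0,3): no bracket -> illegal
(1,1): flips 2 -> legal
(2,1): flips 1 -> legal
(2,5): no bracket -> illegal
(3,1): flips 2 -> legal
(4,1): flips 1 -> legal
(4,2): flips 4 -> legal
(4,5): flips 1 -> legal
(5,2): no bracket -> illegal
(5,3): flips 2 -> legal
W mobility = 8

Answer: B=6 W=8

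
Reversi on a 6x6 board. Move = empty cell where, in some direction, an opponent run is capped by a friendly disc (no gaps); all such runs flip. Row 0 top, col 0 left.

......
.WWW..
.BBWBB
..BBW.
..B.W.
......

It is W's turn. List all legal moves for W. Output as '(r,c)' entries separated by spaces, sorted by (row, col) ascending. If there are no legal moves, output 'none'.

(1,0): no bracket -> illegal
(1,4): flips 1 -> legal
(1,5): no bracket -> illegal
(2,0): flips 2 -> legal
(3,0): flips 1 -> legal
(3,1): flips 4 -> legal
(3,5): flips 1 -> legal
(4,1): flips 1 -> legal
(4,3): flips 1 -> legal
(5,1): no bracket -> illegal
(5,2): flips 3 -> legal
(5,3): no bracket -> illegal

Answer: (1,4) (2,0) (3,0) (3,1) (3,5) (4,1) (4,3) (5,2)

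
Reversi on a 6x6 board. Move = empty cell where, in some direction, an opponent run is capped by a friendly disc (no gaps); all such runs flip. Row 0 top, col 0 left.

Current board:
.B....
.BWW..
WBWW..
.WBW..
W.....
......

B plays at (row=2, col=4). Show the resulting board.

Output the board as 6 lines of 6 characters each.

Place B at (2,4); scan 8 dirs for brackets.
Dir NW: opp run (1,3), next='.' -> no flip
Dir N: first cell '.' (not opp) -> no flip
Dir NE: first cell '.' (not opp) -> no flip
Dir W: opp run (2,3) (2,2) capped by B -> flip
Dir E: first cell '.' (not opp) -> no flip
Dir SW: opp run (3,3), next='.' -> no flip
Dir S: first cell '.' (not opp) -> no flip
Dir SE: first cell '.' (not opp) -> no flip
All flips: (2,2) (2,3)

Answer: .B....
.BWW..
WBBBB.
.WBW..
W.....
......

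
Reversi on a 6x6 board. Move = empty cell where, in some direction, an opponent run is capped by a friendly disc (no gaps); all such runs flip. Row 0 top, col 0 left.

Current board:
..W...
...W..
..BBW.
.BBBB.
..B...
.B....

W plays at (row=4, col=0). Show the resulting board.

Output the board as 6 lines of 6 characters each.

Place W at (4,0); scan 8 dirs for brackets.
Dir NW: edge -> no flip
Dir N: first cell '.' (not opp) -> no flip
Dir NE: opp run (3,1) (2,2) capped by W -> flip
Dir W: edge -> no flip
Dir E: first cell '.' (not opp) -> no flip
Dir SW: edge -> no flip
Dir S: first cell '.' (not opp) -> no flip
Dir SE: opp run (5,1), next=edge -> no flip
All flips: (2,2) (3,1)

Answer: ..W...
...W..
..WBW.
.WBBB.
W.B...
.B....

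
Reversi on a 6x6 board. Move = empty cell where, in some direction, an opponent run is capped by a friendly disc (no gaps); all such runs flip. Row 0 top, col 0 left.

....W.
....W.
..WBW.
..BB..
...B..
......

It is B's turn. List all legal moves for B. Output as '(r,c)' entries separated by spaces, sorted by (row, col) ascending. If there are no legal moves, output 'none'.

Answer: (0,5) (1,1) (1,2) (1,5) (2,1) (2,5)

Derivation:
(0,3): no bracket -> illegal
(0,5): flips 1 -> legal
(1,1): flips 1 -> legal
(1,2): flips 1 -> legal
(1,3): no bracket -> illegal
(1,5): flips 1 -> legal
(2,1): flips 1 -> legal
(2,5): flips 1 -> legal
(3,1): no bracket -> illegal
(3,4): no bracket -> illegal
(3,5): no bracket -> illegal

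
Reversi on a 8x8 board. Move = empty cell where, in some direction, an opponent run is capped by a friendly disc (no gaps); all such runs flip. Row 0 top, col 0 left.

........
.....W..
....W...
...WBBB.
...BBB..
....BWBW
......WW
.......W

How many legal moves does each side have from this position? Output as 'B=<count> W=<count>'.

-- B to move --
(0,4): no bracket -> illegal
(0,5): no bracket -> illegal
(0,6): no bracket -> illegal
(1,3): flips 1 -> legal
(1,4): flips 1 -> legal
(1,6): no bracket -> illegal
(2,2): flips 1 -> legal
(2,3): flips 1 -> legal
(2,5): no bracket -> illegal
(2,6): no bracket -> illegal
(3,2): flips 1 -> legal
(4,2): no bracket -> illegal
(4,6): no bracket -> illegal
(4,7): no bracket -> illegal
(6,4): no bracket -> illegal
(6,5): flips 1 -> legal
(7,5): no bracket -> illegal
(7,6): flips 1 -> legal
B mobility = 7
-- W to move --
(2,3): flips 3 -> legal
(2,5): flips 2 -> legal
(2,6): no bracket -> illegal
(2,7): no bracket -> illegal
(3,2): no bracket -> illegal
(3,7): flips 3 -> legal
(4,2): no bracket -> illegal
(4,6): flips 2 -> legal
(4,7): no bracket -> illegal
(5,2): no bracket -> illegal
(5,3): flips 2 -> legal
(6,3): no bracket -> illegal
(6,4): flips 3 -> legal
(6,5): no bracket -> illegal
W mobility = 6

Answer: B=7 W=6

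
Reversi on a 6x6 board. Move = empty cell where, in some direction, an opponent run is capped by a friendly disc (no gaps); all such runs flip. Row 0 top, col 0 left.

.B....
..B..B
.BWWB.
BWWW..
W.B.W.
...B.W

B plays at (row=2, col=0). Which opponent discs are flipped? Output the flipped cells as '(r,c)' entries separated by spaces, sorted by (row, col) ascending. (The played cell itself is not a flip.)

Dir NW: edge -> no flip
Dir N: first cell '.' (not opp) -> no flip
Dir NE: first cell '.' (not opp) -> no flip
Dir W: edge -> no flip
Dir E: first cell 'B' (not opp) -> no flip
Dir SW: edge -> no flip
Dir S: first cell 'B' (not opp) -> no flip
Dir SE: opp run (3,1) capped by B -> flip

Answer: (3,1)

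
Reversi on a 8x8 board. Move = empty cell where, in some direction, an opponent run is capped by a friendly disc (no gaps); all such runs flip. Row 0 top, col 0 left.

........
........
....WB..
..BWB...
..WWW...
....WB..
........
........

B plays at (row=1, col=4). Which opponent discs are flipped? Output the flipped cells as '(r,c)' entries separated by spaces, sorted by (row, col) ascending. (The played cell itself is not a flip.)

Dir NW: first cell '.' (not opp) -> no flip
Dir N: first cell '.' (not opp) -> no flip
Dir NE: first cell '.' (not opp) -> no flip
Dir W: first cell '.' (not opp) -> no flip
Dir E: first cell '.' (not opp) -> no flip
Dir SW: first cell '.' (not opp) -> no flip
Dir S: opp run (2,4) capped by B -> flip
Dir SE: first cell 'B' (not opp) -> no flip

Answer: (2,4)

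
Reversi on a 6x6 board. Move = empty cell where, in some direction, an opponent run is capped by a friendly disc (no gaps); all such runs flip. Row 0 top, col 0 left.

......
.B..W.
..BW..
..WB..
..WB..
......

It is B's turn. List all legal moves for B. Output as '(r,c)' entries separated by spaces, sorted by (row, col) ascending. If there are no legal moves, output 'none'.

Answer: (1,3) (2,1) (2,4) (3,1) (4,1) (5,1) (5,2)

Derivation:
(0,3): no bracket -> illegal
(0,4): no bracket -> illegal
(0,5): no bracket -> illegal
(1,2): no bracket -> illegal
(1,3): flips 1 -> legal
(1,5): no bracket -> illegal
(2,1): flips 1 -> legal
(2,4): flips 1 -> legal
(2,5): no bracket -> illegal
(3,1): flips 1 -> legal
(3,4): no bracket -> illegal
(4,1): flips 1 -> legal
(5,1): flips 1 -> legal
(5,2): flips 2 -> legal
(5,3): no bracket -> illegal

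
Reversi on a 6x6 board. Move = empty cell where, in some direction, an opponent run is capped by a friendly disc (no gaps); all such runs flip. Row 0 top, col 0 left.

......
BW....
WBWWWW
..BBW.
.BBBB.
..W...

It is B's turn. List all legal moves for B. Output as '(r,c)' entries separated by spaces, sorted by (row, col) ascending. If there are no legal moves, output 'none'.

(0,0): flips 2 -> legal
(0,1): flips 1 -> legal
(0,2): no bracket -> illegal
(1,2): flips 2 -> legal
(1,3): flips 1 -> legal
(1,4): flips 3 -> legal
(1,5): flips 1 -> legal
(3,0): flips 1 -> legal
(3,1): no bracket -> illegal
(3,5): flips 1 -> legal
(4,5): no bracket -> illegal
(5,1): no bracket -> illegal
(5,3): no bracket -> illegal

Answer: (0,0) (0,1) (1,2) (1,3) (1,4) (1,5) (3,0) (3,5)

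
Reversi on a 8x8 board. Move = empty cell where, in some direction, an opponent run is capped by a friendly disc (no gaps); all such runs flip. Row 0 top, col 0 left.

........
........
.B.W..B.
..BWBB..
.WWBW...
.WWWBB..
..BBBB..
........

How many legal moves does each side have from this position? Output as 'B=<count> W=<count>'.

-- B to move --
(1,2): flips 1 -> legal
(1,3): flips 2 -> legal
(1,4): flips 1 -> legal
(2,2): flips 2 -> legal
(2,4): no bracket -> illegal
(3,0): flips 2 -> legal
(3,1): flips 2 -> legal
(4,0): flips 3 -> legal
(4,5): flips 1 -> legal
(5,0): flips 4 -> legal
(6,0): no bracket -> illegal
(6,1): flips 1 -> legal
B mobility = 10
-- W to move --
(1,0): no bracket -> illegal
(1,1): no bracket -> illegal
(1,2): no bracket -> illegal
(1,5): no bracket -> illegal
(1,6): no bracket -> illegal
(1,7): flips 2 -> legal
(2,0): no bracket -> illegal
(2,2): flips 1 -> legal
(2,4): flips 1 -> legal
(2,5): flips 2 -> legal
(2,7): no bracket -> illegal
(3,0): no bracket -> illegal
(3,1): flips 1 -> legal
(3,6): flips 2 -> legal
(3,7): no bracket -> illegal
(4,5): flips 1 -> legal
(4,6): no bracket -> illegal
(5,6): flips 2 -> legal
(6,1): no bracket -> illegal
(6,6): flips 1 -> legal
(7,1): flips 1 -> legal
(7,2): flips 1 -> legal
(7,3): flips 2 -> legal
(7,4): flips 3 -> legal
(7,5): flips 1 -> legal
(7,6): no bracket -> illegal
W mobility = 14

Answer: B=10 W=14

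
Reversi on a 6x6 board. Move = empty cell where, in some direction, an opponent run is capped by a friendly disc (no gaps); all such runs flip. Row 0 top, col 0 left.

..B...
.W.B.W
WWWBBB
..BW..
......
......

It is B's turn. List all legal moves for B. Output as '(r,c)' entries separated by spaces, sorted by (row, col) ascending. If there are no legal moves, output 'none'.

Answer: (0,5) (1,0) (1,2) (3,1) (3,4) (4,2) (4,3)

Derivation:
(0,0): no bracket -> illegal
(0,1): no bracket -> illegal
(0,4): no bracket -> illegal
(0,5): flips 1 -> legal
(1,0): flips 1 -> legal
(1,2): flips 1 -> legal
(1,4): no bracket -> illegal
(3,0): no bracket -> illegal
(3,1): flips 1 -> legal
(3,4): flips 1 -> legal
(4,2): flips 1 -> legal
(4,3): flips 1 -> legal
(4,4): no bracket -> illegal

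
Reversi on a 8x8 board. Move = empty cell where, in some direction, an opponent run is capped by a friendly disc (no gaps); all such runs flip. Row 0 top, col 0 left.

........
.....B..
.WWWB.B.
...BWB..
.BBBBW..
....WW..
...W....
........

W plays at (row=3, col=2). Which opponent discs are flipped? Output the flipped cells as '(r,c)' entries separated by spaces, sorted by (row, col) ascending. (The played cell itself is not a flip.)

Answer: (3,3) (4,3)

Derivation:
Dir NW: first cell 'W' (not opp) -> no flip
Dir N: first cell 'W' (not opp) -> no flip
Dir NE: first cell 'W' (not opp) -> no flip
Dir W: first cell '.' (not opp) -> no flip
Dir E: opp run (3,3) capped by W -> flip
Dir SW: opp run (4,1), next='.' -> no flip
Dir S: opp run (4,2), next='.' -> no flip
Dir SE: opp run (4,3) capped by W -> flip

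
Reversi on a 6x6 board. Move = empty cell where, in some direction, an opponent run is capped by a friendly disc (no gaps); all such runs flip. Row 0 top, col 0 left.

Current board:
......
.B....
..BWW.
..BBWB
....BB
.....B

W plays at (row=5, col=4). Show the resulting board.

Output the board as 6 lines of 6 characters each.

Answer: ......
.B....
..BWW.
..BBWB
....WB
....WB

Derivation:
Place W at (5,4); scan 8 dirs for brackets.
Dir NW: first cell '.' (not opp) -> no flip
Dir N: opp run (4,4) capped by W -> flip
Dir NE: opp run (4,5), next=edge -> no flip
Dir W: first cell '.' (not opp) -> no flip
Dir E: opp run (5,5), next=edge -> no flip
Dir SW: edge -> no flip
Dir S: edge -> no flip
Dir SE: edge -> no flip
All flips: (4,4)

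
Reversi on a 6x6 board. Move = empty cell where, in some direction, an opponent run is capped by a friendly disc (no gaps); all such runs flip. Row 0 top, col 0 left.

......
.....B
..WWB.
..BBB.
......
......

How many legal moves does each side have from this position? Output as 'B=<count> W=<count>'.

Answer: B=5 W=6

Derivation:
-- B to move --
(1,1): flips 1 -> legal
(1,2): flips 2 -> legal
(1,3): flips 1 -> legal
(1,4): flips 1 -> legal
(2,1): flips 2 -> legal
(3,1): no bracket -> illegal
B mobility = 5
-- W to move --
(0,4): no bracket -> illegal
(0,5): no bracket -> illegal
(1,3): no bracket -> illegal
(1,4): no bracket -> illegal
(2,1): no bracket -> illegal
(2,5): flips 1 -> legal
(3,1): no bracket -> illegal
(3,5): no bracket -> illegal
(4,1): flips 1 -> legal
(4,2): flips 1 -> legal
(4,3): flips 1 -> legal
(4,4): flips 1 -> legal
(4,5): flips 1 -> legal
W mobility = 6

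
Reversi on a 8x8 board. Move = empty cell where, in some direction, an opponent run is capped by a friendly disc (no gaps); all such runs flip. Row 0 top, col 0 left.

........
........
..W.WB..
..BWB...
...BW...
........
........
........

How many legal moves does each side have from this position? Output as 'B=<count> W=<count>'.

-- B to move --
(1,1): no bracket -> illegal
(1,2): flips 1 -> legal
(1,3): no bracket -> illegal
(1,4): flips 1 -> legal
(1,5): no bracket -> illegal
(2,1): no bracket -> illegal
(2,3): flips 2 -> legal
(3,1): no bracket -> illegal
(3,5): no bracket -> illegal
(4,2): no bracket -> illegal
(4,5): flips 1 -> legal
(5,3): no bracket -> illegal
(5,4): flips 1 -> legal
(5,5): no bracket -> illegal
B mobility = 5
-- W to move --
(1,4): no bracket -> illegal
(1,5): no bracket -> illegal
(1,6): no bracket -> illegal
(2,1): no bracket -> illegal
(2,3): no bracket -> illegal
(2,6): flips 1 -> legal
(3,1): flips 1 -> legal
(3,5): flips 1 -> legal
(3,6): no bracket -> illegal
(4,1): no bracket -> illegal
(4,2): flips 2 -> legal
(4,5): no bracket -> illegal
(5,2): no bracket -> illegal
(5,3): flips 1 -> legal
(5,4): no bracket -> illegal
W mobility = 5

Answer: B=5 W=5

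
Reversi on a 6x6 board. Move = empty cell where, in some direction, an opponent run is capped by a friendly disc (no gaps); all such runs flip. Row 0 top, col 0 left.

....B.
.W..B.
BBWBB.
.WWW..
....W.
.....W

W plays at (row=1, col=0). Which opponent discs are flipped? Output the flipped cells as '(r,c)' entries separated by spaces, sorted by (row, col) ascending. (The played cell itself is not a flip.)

Answer: (2,1)

Derivation:
Dir NW: edge -> no flip
Dir N: first cell '.' (not opp) -> no flip
Dir NE: first cell '.' (not opp) -> no flip
Dir W: edge -> no flip
Dir E: first cell 'W' (not opp) -> no flip
Dir SW: edge -> no flip
Dir S: opp run (2,0), next='.' -> no flip
Dir SE: opp run (2,1) capped by W -> flip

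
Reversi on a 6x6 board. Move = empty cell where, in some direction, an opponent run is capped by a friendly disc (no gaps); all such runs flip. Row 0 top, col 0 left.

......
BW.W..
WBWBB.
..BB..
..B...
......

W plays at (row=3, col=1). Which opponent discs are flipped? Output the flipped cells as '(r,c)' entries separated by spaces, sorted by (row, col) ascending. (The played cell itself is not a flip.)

Answer: (2,1)

Derivation:
Dir NW: first cell 'W' (not opp) -> no flip
Dir N: opp run (2,1) capped by W -> flip
Dir NE: first cell 'W' (not opp) -> no flip
Dir W: first cell '.' (not opp) -> no flip
Dir E: opp run (3,2) (3,3), next='.' -> no flip
Dir SW: first cell '.' (not opp) -> no flip
Dir S: first cell '.' (not opp) -> no flip
Dir SE: opp run (4,2), next='.' -> no flip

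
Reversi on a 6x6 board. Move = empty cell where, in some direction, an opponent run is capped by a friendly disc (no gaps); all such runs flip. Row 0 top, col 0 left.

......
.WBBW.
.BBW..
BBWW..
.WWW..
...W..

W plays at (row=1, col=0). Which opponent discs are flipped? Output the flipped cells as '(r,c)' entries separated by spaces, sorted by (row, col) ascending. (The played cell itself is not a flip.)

Answer: (2,1)

Derivation:
Dir NW: edge -> no flip
Dir N: first cell '.' (not opp) -> no flip
Dir NE: first cell '.' (not opp) -> no flip
Dir W: edge -> no flip
Dir E: first cell 'W' (not opp) -> no flip
Dir SW: edge -> no flip
Dir S: first cell '.' (not opp) -> no flip
Dir SE: opp run (2,1) capped by W -> flip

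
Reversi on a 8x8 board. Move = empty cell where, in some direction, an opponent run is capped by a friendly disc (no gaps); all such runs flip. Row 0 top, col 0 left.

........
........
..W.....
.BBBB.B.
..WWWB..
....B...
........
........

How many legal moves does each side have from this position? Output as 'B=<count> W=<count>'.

-- B to move --
(1,1): flips 1 -> legal
(1,2): flips 1 -> legal
(1,3): flips 1 -> legal
(2,1): no bracket -> illegal
(2,3): no bracket -> illegal
(3,5): no bracket -> illegal
(4,1): flips 3 -> legal
(5,1): flips 1 -> legal
(5,2): flips 2 -> legal
(5,3): flips 2 -> legal
(5,5): flips 1 -> legal
B mobility = 8
-- W to move --
(2,0): flips 1 -> legal
(2,1): flips 1 -> legal
(2,3): flips 1 -> legal
(2,4): flips 2 -> legal
(2,5): flips 1 -> legal
(2,6): no bracket -> illegal
(2,7): no bracket -> illegal
(3,0): no bracket -> illegal
(3,5): no bracket -> illegal
(3,7): no bracket -> illegal
(4,0): flips 1 -> legal
(4,1): no bracket -> illegal
(4,6): flips 1 -> legal
(4,7): no bracket -> illegal
(5,3): no bracket -> illegal
(5,5): no bracket -> illegal
(5,6): no bracket -> illegal
(6,3): no bracket -> illegal
(6,4): flips 1 -> legal
(6,5): flips 1 -> legal
W mobility = 9

Answer: B=8 W=9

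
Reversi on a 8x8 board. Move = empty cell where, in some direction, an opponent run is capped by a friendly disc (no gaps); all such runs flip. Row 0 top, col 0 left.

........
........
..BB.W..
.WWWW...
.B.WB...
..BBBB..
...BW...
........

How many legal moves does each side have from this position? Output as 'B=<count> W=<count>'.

-- B to move --
(1,4): no bracket -> illegal
(1,5): no bracket -> illegal
(1,6): flips 3 -> legal
(2,0): no bracket -> illegal
(2,1): flips 3 -> legal
(2,4): flips 1 -> legal
(2,6): no bracket -> illegal
(3,0): no bracket -> illegal
(3,5): no bracket -> illegal
(3,6): no bracket -> illegal
(4,0): flips 1 -> legal
(4,2): flips 2 -> legal
(4,5): flips 1 -> legal
(6,5): flips 1 -> legal
(7,3): flips 1 -> legal
(7,4): flips 1 -> legal
(7,5): flips 1 -> legal
B mobility = 10
-- W to move --
(1,1): flips 1 -> legal
(1,2): flips 2 -> legal
(1,3): flips 2 -> legal
(1,4): flips 1 -> legal
(2,1): no bracket -> illegal
(2,4): no bracket -> illegal
(3,0): no bracket -> illegal
(3,5): no bracket -> illegal
(4,0): no bracket -> illegal
(4,2): flips 1 -> legal
(4,5): flips 1 -> legal
(4,6): flips 1 -> legal
(5,0): flips 1 -> legal
(5,1): flips 1 -> legal
(5,6): no bracket -> illegal
(6,1): flips 1 -> legal
(6,2): flips 1 -> legal
(6,5): flips 1 -> legal
(6,6): flips 2 -> legal
(7,2): no bracket -> illegal
(7,3): flips 2 -> legal
(7,4): no bracket -> illegal
W mobility = 14

Answer: B=10 W=14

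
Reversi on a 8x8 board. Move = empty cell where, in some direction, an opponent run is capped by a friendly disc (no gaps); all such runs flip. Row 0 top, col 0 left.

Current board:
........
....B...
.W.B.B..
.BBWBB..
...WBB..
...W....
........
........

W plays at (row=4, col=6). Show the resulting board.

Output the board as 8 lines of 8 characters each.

Place W at (4,6); scan 8 dirs for brackets.
Dir NW: opp run (3,5), next='.' -> no flip
Dir N: first cell '.' (not opp) -> no flip
Dir NE: first cell '.' (not opp) -> no flip
Dir W: opp run (4,5) (4,4) capped by W -> flip
Dir E: first cell '.' (not opp) -> no flip
Dir SW: first cell '.' (not opp) -> no flip
Dir S: first cell '.' (not opp) -> no flip
Dir SE: first cell '.' (not opp) -> no flip
All flips: (4,4) (4,5)

Answer: ........
....B...
.W.B.B..
.BBWBB..
...WWWW.
...W....
........
........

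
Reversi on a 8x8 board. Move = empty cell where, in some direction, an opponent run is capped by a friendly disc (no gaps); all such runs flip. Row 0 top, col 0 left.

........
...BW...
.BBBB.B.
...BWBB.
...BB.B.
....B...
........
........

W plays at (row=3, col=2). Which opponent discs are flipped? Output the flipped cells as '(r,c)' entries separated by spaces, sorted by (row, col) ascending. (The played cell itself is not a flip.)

Answer: (2,3) (3,3)

Derivation:
Dir NW: opp run (2,1), next='.' -> no flip
Dir N: opp run (2,2), next='.' -> no flip
Dir NE: opp run (2,3) capped by W -> flip
Dir W: first cell '.' (not opp) -> no flip
Dir E: opp run (3,3) capped by W -> flip
Dir SW: first cell '.' (not opp) -> no flip
Dir S: first cell '.' (not opp) -> no flip
Dir SE: opp run (4,3) (5,4), next='.' -> no flip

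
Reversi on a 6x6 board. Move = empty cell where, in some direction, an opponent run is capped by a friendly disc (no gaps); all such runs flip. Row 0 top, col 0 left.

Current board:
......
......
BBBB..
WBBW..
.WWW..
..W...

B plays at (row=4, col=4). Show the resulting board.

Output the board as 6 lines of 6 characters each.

Answer: ......
......
BBBB..
WBBB..
.WWWB.
..W...

Derivation:
Place B at (4,4); scan 8 dirs for brackets.
Dir NW: opp run (3,3) capped by B -> flip
Dir N: first cell '.' (not opp) -> no flip
Dir NE: first cell '.' (not opp) -> no flip
Dir W: opp run (4,3) (4,2) (4,1), next='.' -> no flip
Dir E: first cell '.' (not opp) -> no flip
Dir SW: first cell '.' (not opp) -> no flip
Dir S: first cell '.' (not opp) -> no flip
Dir SE: first cell '.' (not opp) -> no flip
All flips: (3,3)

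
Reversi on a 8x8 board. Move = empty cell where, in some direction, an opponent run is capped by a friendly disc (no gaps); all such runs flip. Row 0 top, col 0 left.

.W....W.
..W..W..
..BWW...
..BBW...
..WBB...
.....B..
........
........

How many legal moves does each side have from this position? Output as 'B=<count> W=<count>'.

Answer: B=8 W=7

Derivation:
-- B to move --
(0,0): no bracket -> illegal
(0,2): flips 1 -> legal
(0,3): no bracket -> illegal
(0,4): no bracket -> illegal
(0,5): no bracket -> illegal
(0,7): no bracket -> illegal
(1,0): no bracket -> illegal
(1,1): no bracket -> illegal
(1,3): flips 1 -> legal
(1,4): flips 3 -> legal
(1,6): no bracket -> illegal
(1,7): no bracket -> illegal
(2,1): no bracket -> illegal
(2,5): flips 3 -> legal
(2,6): no bracket -> illegal
(3,1): no bracket -> illegal
(3,5): flips 1 -> legal
(4,1): flips 1 -> legal
(4,5): no bracket -> illegal
(5,1): flips 1 -> legal
(5,2): flips 1 -> legal
(5,3): no bracket -> illegal
B mobility = 8
-- W to move --
(1,1): no bracket -> illegal
(1,3): no bracket -> illegal
(2,1): flips 1 -> legal
(3,1): flips 2 -> legal
(3,5): no bracket -> illegal
(4,1): flips 1 -> legal
(4,5): flips 2 -> legal
(4,6): no bracket -> illegal
(5,2): flips 1 -> legal
(5,3): flips 2 -> legal
(5,4): flips 1 -> legal
(5,6): no bracket -> illegal
(6,4): no bracket -> illegal
(6,5): no bracket -> illegal
(6,6): no bracket -> illegal
W mobility = 7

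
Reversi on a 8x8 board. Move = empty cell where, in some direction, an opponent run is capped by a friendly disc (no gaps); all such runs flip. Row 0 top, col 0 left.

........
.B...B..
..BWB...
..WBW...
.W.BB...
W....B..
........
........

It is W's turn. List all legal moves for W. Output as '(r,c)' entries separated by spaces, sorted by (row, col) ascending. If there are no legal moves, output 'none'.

Answer: (1,2) (1,4) (2,1) (2,5) (5,2) (5,3) (5,4)

Derivation:
(0,0): no bracket -> illegal
(0,1): no bracket -> illegal
(0,2): no bracket -> illegal
(0,4): no bracket -> illegal
(0,5): no bracket -> illegal
(0,6): no bracket -> illegal
(1,0): no bracket -> illegal
(1,2): flips 1 -> legal
(1,3): no bracket -> illegal
(1,4): flips 1 -> legal
(1,6): no bracket -> illegal
(2,0): no bracket -> illegal
(2,1): flips 1 -> legal
(2,5): flips 1 -> legal
(2,6): no bracket -> illegal
(3,1): no bracket -> illegal
(3,5): no bracket -> illegal
(4,2): no bracket -> illegal
(4,5): no bracket -> illegal
(4,6): no bracket -> illegal
(5,2): flips 1 -> legal
(5,3): flips 2 -> legal
(5,4): flips 2 -> legal
(5,6): no bracket -> illegal
(6,4): no bracket -> illegal
(6,5): no bracket -> illegal
(6,6): no bracket -> illegal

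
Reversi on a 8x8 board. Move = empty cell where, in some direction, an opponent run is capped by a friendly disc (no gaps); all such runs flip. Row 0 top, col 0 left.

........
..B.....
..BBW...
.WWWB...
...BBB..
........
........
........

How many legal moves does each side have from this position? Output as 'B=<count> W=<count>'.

-- B to move --
(1,3): no bracket -> illegal
(1,4): flips 1 -> legal
(1,5): no bracket -> illegal
(2,0): no bracket -> illegal
(2,1): flips 1 -> legal
(2,5): flips 1 -> legal
(3,0): flips 3 -> legal
(3,5): no bracket -> illegal
(4,0): flips 1 -> legal
(4,1): flips 1 -> legal
(4,2): flips 1 -> legal
B mobility = 7
-- W to move --
(0,1): no bracket -> illegal
(0,2): flips 2 -> legal
(0,3): no bracket -> illegal
(1,1): flips 1 -> legal
(1,3): flips 2 -> legal
(1,4): flips 1 -> legal
(2,1): flips 2 -> legal
(2,5): no bracket -> illegal
(3,5): flips 1 -> legal
(3,6): no bracket -> illegal
(4,2): no bracket -> illegal
(4,6): no bracket -> illegal
(5,2): no bracket -> illegal
(5,3): flips 1 -> legal
(5,4): flips 3 -> legal
(5,5): flips 1 -> legal
(5,6): no bracket -> illegal
W mobility = 9

Answer: B=7 W=9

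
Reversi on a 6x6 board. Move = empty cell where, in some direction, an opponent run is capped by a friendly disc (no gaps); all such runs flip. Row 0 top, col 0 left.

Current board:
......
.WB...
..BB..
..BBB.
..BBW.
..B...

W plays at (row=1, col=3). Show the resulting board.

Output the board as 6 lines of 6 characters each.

Answer: ......
.WWW..
..BB..
..BBB.
..BBW.
..B...

Derivation:
Place W at (1,3); scan 8 dirs for brackets.
Dir NW: first cell '.' (not opp) -> no flip
Dir N: first cell '.' (not opp) -> no flip
Dir NE: first cell '.' (not opp) -> no flip
Dir W: opp run (1,2) capped by W -> flip
Dir E: first cell '.' (not opp) -> no flip
Dir SW: opp run (2,2), next='.' -> no flip
Dir S: opp run (2,3) (3,3) (4,3), next='.' -> no flip
Dir SE: first cell '.' (not opp) -> no flip
All flips: (1,2)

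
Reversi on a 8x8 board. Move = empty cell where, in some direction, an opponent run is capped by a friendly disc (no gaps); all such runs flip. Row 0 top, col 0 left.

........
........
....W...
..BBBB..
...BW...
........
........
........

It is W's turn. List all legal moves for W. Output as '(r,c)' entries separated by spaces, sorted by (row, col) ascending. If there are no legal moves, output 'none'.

Answer: (2,2) (2,6) (4,2) (4,6)

Derivation:
(2,1): no bracket -> illegal
(2,2): flips 1 -> legal
(2,3): no bracket -> illegal
(2,5): no bracket -> illegal
(2,6): flips 1 -> legal
(3,1): no bracket -> illegal
(3,6): no bracket -> illegal
(4,1): no bracket -> illegal
(4,2): flips 2 -> legal
(4,5): no bracket -> illegal
(4,6): flips 1 -> legal
(5,2): no bracket -> illegal
(5,3): no bracket -> illegal
(5,4): no bracket -> illegal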